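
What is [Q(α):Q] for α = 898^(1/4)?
[Q(α):Q] = 4

α is a root of x^4 - 898. By Eisenstein's criterion at the prime p = 2 (which divides the constant term 898 but p^2 = 4 does not, since 898 is squarefree), x^4 - 898 is irreducible over Q. Hence [Q(α):Q] = 4.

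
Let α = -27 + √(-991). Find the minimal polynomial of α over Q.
m_α(x) = x^2 + 54x + 1720

From α + 27 = √(-991), squaring gives (α + 27)^2 = -991, i.e. α^2 + 54α + 729 = -991, so α^2 + 54α + 1720 = 0. The discriminant of x^2 + 54x + 1720 is (54)^2 - 4·(1720) = 2916 - 6880 = -3964, and 4·(-991) is not a perfect square in Q since -991 is squarefree and ≠ 1. Hence x^2 + 54x + 1720 is irreducible over Q and is the minimal polynomial of α.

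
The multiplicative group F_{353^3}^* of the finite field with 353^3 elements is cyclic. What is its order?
|F_{353^3}^*| = 43986976

F_{353^3} has 353^3 = 43986977 elements; its multiplicative group consists of all nonzero elements, so |F_{353^3}^*| = 43986977 - 1 = 43986976. (It is cyclic since any finite subgroup of the multiplicative group of a field is cyclic.)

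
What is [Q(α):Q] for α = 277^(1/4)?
[Q(α):Q] = 4

α is a root of x^4 - 277. By Eisenstein's criterion at the prime p = 277 (which divides the constant term 277 but p^2 = 76729 does not, since 277 is squarefree), x^4 - 277 is irreducible over Q. Hence [Q(α):Q] = 4.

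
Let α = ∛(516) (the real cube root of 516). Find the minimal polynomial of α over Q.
m_α(x) = x^3 - 516

α satisfies α^3 = 516, so x^3 - 516 annihilates α. By the rational root test, a rational root p/q (in lowest terms) of x^3 - 516 would satisfy p^3 = 516 q^3, forcing q = 1 and p^3 = 516; but 516 is not a perfect cube, contradiction. A monic cubic over Q with no rational root is irreducible (any nontrivial factorization would include a linear factor). Hence x^3 - 516 is the minimal polynomial of α, and in particular [Q(α):Q] = 3.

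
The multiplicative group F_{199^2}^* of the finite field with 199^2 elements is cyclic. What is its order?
|F_{199^2}^*| = 39600

F_{199^2} has 199^2 = 39601 elements; its multiplicative group consists of all nonzero elements, so |F_{199^2}^*| = 39601 - 1 = 39600. (It is cyclic since any finite subgroup of the multiplicative group of a field is cyclic.)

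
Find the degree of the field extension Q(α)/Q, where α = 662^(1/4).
[Q(α):Q] = 4

α is a root of x^4 - 662. By Eisenstein's criterion at the prime p = 2 (which divides the constant term 662 but p^2 = 4 does not, since 662 is squarefree), x^4 - 662 is irreducible over Q. Hence [Q(α):Q] = 4.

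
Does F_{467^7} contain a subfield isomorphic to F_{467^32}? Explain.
No: F_{467^32} is not a subfield of F_{467^7}

F_{p^m} embeds in F_{p^n} iff m | n. Here 32 ∤ 7 (since 7 = 0·32 + 7 with remainder 7 ≠ 0), so F_{467^32} is not a subfield of F_{467^7}. Equivalently: if it were, the tower law would give 32 = [F_{467^32}:F_467] dividing [F_{467^7}:F_467] = 7, contradiction.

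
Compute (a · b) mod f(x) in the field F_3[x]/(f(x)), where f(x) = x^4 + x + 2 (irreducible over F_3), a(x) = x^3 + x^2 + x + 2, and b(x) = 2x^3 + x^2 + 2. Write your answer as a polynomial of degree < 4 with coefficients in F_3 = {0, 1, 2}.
a · b ≡ 2x^3 + 2x + 1 (mod f(x))

Multiply in F_3[x]: a(x)·b(x) = (x^3 + x^2 + x + 2)·(2x^3 + x^2 + 2) = 2x^6 + x^3 + x^2 + 2x + 1. This has degree ≥ 4, so divide by f(x) over F_3: 2x^6 + x^3 + x^2 + 2x + 1 = (2x^2)·(x^4 + x + 2) + (2x^3 + 2x + 1). Hence a·b ≡ 2x^3 + 2x + 1 (mod f). (F_3[x]/(f) is a field with 3^4 = 81 elements since f is irreducible of degree 4.)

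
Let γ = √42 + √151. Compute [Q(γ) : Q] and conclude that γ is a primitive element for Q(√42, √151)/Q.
[Q(γ) : Q] = 4 (equivalently, Q(γ) = Q(√42, √151))

Obviously Q(γ) ⊆ Q(√42, √151), and [Q(√42, √151):Q] = 4 (since 42, 151 are distinct squarefree integers > 1 with 6342 not a perfect square). To show equality we compute the minimal polynomial of γ. From γ = √42 + √151: γ^2 = 42 + 2√(6342) + 151 = 193 + 2√(6342), so γ^2 - 193 = 2√(6342); squaring, (γ^2 - 193)^2 = 4·6342, i.e. γ^4 - 386γ^2 + 37249 - 25368 = 0, i.e. γ^4 - 386γ^2 + 11881 = 0. So γ is a root of x^4 - 386x^2 + 11881. This polynomial is irreducible over Q: it has no rational root (each ±√42 ± √151 is irrational), and any factorization into two quadratics over Q would force √(6342) ∈ Q (pairing opposite roots) or √42, √151 ∈ Q (other pairings), all impossible. Hence [Q(γ):Q] = 4 = [Q(√42, √151):Q], so Q(γ) = Q(√42, √151).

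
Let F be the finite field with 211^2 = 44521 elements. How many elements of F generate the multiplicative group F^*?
There are φ(44520) = 9984 primitive elements

F_q^* is cyclic of order q - 1 = 44520. A cyclic group of order m has exactly φ(m) generators. Here m = 44520 = 2^3 · 3 · 5 · 7 · 53, so the number of primitive elements is φ(44520) = 9984.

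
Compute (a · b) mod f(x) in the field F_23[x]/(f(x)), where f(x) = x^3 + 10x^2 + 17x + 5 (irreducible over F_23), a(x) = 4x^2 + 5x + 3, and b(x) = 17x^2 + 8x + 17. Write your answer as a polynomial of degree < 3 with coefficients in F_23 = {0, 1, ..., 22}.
a · b ≡ 10x^2 + 2x + 14 (mod f(x))

Multiply in F_23[x]: a(x)·b(x) = (4x^2 + 5x + 3)·(17x^2 + 8x + 17) = 22x^4 + 2x^3 + 21x^2 + 17x + 5. This has degree ≥ 3, so divide by f(x) over F_23: 22x^4 + 2x^3 + 21x^2 + 17x + 5 = (22x + 12)·(x^3 + 10x^2 + 17x + 5) + (10x^2 + 2x + 14). Hence a·b ≡ 10x^2 + 2x + 14 (mod f). (F_23[x]/(f) is a field with 23^3 = 12167 elements since f is irreducible of degree 3.)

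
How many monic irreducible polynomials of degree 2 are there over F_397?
There are 78606 monic irreducible polynomials of degree 2 over F_397

Each element of F_{397^2} that lies in no proper subfield is a root of exactly one monic irreducible of degree 2 over F_397, and each such polynomial has 2 distinct roots in F_{397^2}. By Möbius inversion the count is N_397(2) = (1/2) Σ_{d|2} μ(2/d) · 397^d = (1/2)(μ(2)·397^1 + μ(1)·397^2) = 157212/2 = 78606.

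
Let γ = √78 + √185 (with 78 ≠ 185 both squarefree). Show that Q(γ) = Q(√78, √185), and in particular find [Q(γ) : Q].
[Q(γ) : Q] = 4 (equivalently, Q(γ) = Q(√78, √185))

Obviously Q(γ) ⊆ Q(√78, √185), and [Q(√78, √185):Q] = 4 (since 78, 185 are distinct squarefree integers > 1 with 14430 not a perfect square). To show equality we compute the minimal polynomial of γ. From γ = √78 + √185: γ^2 = 78 + 2√(14430) + 185 = 263 + 2√(14430), so γ^2 - 263 = 2√(14430); squaring, (γ^2 - 263)^2 = 4·14430, i.e. γ^4 - 526γ^2 + 69169 - 57720 = 0, i.e. γ^4 - 526γ^2 + 11449 = 0. So γ is a root of x^4 - 526x^2 + 11449. This polynomial is irreducible over Q: it has no rational root (each ±√78 ± √185 is irrational), and any factorization into two quadratics over Q would force √(14430) ∈ Q (pairing opposite roots) or √78, √185 ∈ Q (other pairings), all impossible. Hence [Q(γ):Q] = 4 = [Q(√78, √185):Q], so Q(γ) = Q(√78, √185).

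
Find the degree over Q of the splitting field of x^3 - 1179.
[K : Q] = 6

The roots of x^3 - 1179 are ∛1179, ω∛1179, ω^2∛1179 where ω = e^(2πi/3) is a primitive cube root of unity, so K = Q(∛1179, ω). Now [Q(∛1179):Q] = 3 (since 1179 is not a perfect cube, x^3 - 1179 is irreducible) and [Q(ω):Q] = 2. Both 2 and 3 divide [K:Q], and [K:Q] ≤ 3·2 = 6, so [K:Q] = 6. (Equivalently: Q(∛1179) ⊂ R but ω ∉ R, so [K : Q(∛1179)] = 2.)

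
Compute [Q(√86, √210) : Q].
[Q(√86, √210) : Q] = 4

[Q(√86):Q] = 2 (min poly x^2 - 86, irreducible since 86 is squarefree > 1). For the top step, suppose √210 ∈ Q(√86), say √210 = c + d√86 with c, d ∈ Q. Squaring: 210 = c^2 + 86d^2 + 2cd√86. Since √86 ∉ Q this forces 2cd = 0. If d = 0 then √210 = c ∈ Q, contradicting 210 squarefree > 1. If c = 0 then 210 = 86d^2, so 86·210 = (86d)^2 is a perfect square in Q — but 86·210 = 18060 is not a perfect square (since 86 and 210 are distinct squarefree integers). Contradiction. Hence √210 ∉ Q(√86), so x^2 - 210 stays irreducible over Q(√86) and [Q(√86, √210) : Q(√86)] = 2. By the tower law, [Q(√86, √210) : Q] = 2 · 2 = 4.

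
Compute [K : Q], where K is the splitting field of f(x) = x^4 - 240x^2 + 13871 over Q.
[K : Q] = 4

Solving the quadratic in x^2: x^2 = (240 ± √(240^2 - 4·13871))/2 = (240 ± √2116)/2 = (240 ± 46)/2, giving x^2 = 143 or x^2 = 97. So f(x) = (x^2 - 143)(x^2 - 97) and the roots of f are ±√143, ±√97. Hence the splitting field is K = Q(√143, √97). Since 143 and 97 are distinct squarefree integers > 1, their product 13871 is not a perfect square, so √97 ∉ Q(√143). By the tower law [K:Q] = [Q(√143,√97):Q(√143)] · [Q(√143):Q] = 2 · 2 = 4.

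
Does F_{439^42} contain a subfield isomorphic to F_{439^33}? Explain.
No: F_{439^33} is not a subfield of F_{439^42}

F_{p^m} embeds in F_{p^n} iff m | n. Here 33 ∤ 42 (since 42 = 1·33 + 9 with remainder 9 ≠ 0), so F_{439^33} is not a subfield of F_{439^42}. Equivalently: if it were, the tower law would give 33 = [F_{439^33}:F_439] dividing [F_{439^42}:F_439] = 42, contradiction.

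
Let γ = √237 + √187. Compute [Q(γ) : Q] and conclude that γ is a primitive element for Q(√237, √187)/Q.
[Q(γ) : Q] = 4 (equivalently, Q(γ) = Q(√237, √187))

Obviously Q(γ) ⊆ Q(√237, √187), and [Q(√237, √187):Q] = 4 (since 237, 187 are distinct squarefree integers > 1 with 44319 not a perfect square). To show equality we compute the minimal polynomial of γ. From γ = √237 + √187: γ^2 = 237 + 2√(44319) + 187 = 424 + 2√(44319), so γ^2 - 424 = 2√(44319); squaring, (γ^2 - 424)^2 = 4·44319, i.e. γ^4 - 848γ^2 + 179776 - 177276 = 0, i.e. γ^4 - 848γ^2 + 2500 = 0. So γ is a root of x^4 - 848x^2 + 2500. This polynomial is irreducible over Q: it has no rational root (each ±√237 ± √187 is irrational), and any factorization into two quadratics over Q would force √(44319) ∈ Q (pairing opposite roots) or √237, √187 ∈ Q (other pairings), all impossible. Hence [Q(γ):Q] = 4 = [Q(√237, √187):Q], so Q(γ) = Q(√237, √187).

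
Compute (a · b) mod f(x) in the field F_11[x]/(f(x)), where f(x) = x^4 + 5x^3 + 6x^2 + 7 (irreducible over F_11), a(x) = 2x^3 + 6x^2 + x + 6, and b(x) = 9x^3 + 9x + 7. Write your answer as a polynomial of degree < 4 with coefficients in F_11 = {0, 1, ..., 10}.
a · b ≡ 8x^3 + 2x^2 + 5x + 9 (mod f(x))

Multiply in F_11[x]: a(x)·b(x) = (2x^3 + 6x^2 + x + 6)·(9x^3 + 9x + 7) = 7x^6 + 10x^5 + 5x^4 + x^3 + 7x^2 + 6x + 9. This has degree ≥ 4, so divide by f(x) over F_11: 7x^6 + 10x^5 + 5x^4 + x^3 + 7x^2 + 6x + 9 = (7x^2 + 8x)·(x^4 + 5x^3 + 6x^2 + 7) + (8x^3 + 2x^2 + 5x + 9). Hence a·b ≡ 8x^3 + 2x^2 + 5x + 9 (mod f). (F_11[x]/(f) is a field with 11^4 = 14641 elements since f is irreducible of degree 4.)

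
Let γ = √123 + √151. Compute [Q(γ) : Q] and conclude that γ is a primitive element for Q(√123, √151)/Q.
[Q(γ) : Q] = 4 (equivalently, Q(γ) = Q(√123, √151))

Obviously Q(γ) ⊆ Q(√123, √151), and [Q(√123, √151):Q] = 4 (since 123, 151 are distinct squarefree integers > 1 with 18573 not a perfect square). To show equality we compute the minimal polynomial of γ. From γ = √123 + √151: γ^2 = 123 + 2√(18573) + 151 = 274 + 2√(18573), so γ^2 - 274 = 2√(18573); squaring, (γ^2 - 274)^2 = 4·18573, i.e. γ^4 - 548γ^2 + 75076 - 74292 = 0, i.e. γ^4 - 548γ^2 + 784 = 0. So γ is a root of x^4 - 548x^2 + 784. This polynomial is irreducible over Q: it has no rational root (each ±√123 ± √151 is irrational), and any factorization into two quadratics over Q would force √(18573) ∈ Q (pairing opposite roots) or √123, √151 ∈ Q (other pairings), all impossible. Hence [Q(γ):Q] = 4 = [Q(√123, √151):Q], so Q(γ) = Q(√123, √151).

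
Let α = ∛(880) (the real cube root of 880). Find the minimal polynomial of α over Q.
m_α(x) = x^3 - 880

α satisfies α^3 = 880, so x^3 - 880 annihilates α. By the rational root test, a rational root p/q (in lowest terms) of x^3 - 880 would satisfy p^3 = 880 q^3, forcing q = 1 and p^3 = 880; but 880 is not a perfect cube, contradiction. A monic cubic over Q with no rational root is irreducible (any nontrivial factorization would include a linear factor). Hence x^3 - 880 is the minimal polynomial of α, and in particular [Q(α):Q] = 3.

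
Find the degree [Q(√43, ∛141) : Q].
[Q(√43, ∛141) : Q] = 6

Let L = Q(√43, ∛141). Since Q(√43) ⊂ L and [Q(√43):Q] = 2, the tower law gives 2 | [L:Q]. Likewise Q(∛141) ⊂ L with [Q(∛141):Q] = 3 (because 141 is not a perfect cube), so 3 | [L:Q]. As gcd(2,3) = 1, [L:Q] is divisible by 6. Conversely L is generated over Q by √43 and ∛141, so [L:Q] ≤ 2·3 = 6. Therefore [Q(√43, ∛141) : Q] = 6.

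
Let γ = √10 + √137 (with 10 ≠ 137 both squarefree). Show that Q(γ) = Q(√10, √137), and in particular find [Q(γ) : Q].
[Q(γ) : Q] = 4 (equivalently, Q(γ) = Q(√10, √137))

Obviously Q(γ) ⊆ Q(√10, √137), and [Q(√10, √137):Q] = 4 (since 10, 137 are distinct squarefree integers > 1 with 1370 not a perfect square). To show equality we compute the minimal polynomial of γ. From γ = √10 + √137: γ^2 = 10 + 2√(1370) + 137 = 147 + 2√(1370), so γ^2 - 147 = 2√(1370); squaring, (γ^2 - 147)^2 = 4·1370, i.e. γ^4 - 294γ^2 + 21609 - 5480 = 0, i.e. γ^4 - 294γ^2 + 16129 = 0. So γ is a root of x^4 - 294x^2 + 16129. This polynomial is irreducible over Q: it has no rational root (each ±√10 ± √137 is irrational), and any factorization into two quadratics over Q would force √(1370) ∈ Q (pairing opposite roots) or √10, √137 ∈ Q (other pairings), all impossible. Hence [Q(γ):Q] = 4 = [Q(√10, √137):Q], so Q(γ) = Q(√10, √137).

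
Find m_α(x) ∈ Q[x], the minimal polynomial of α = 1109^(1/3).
m_α(x) = x^3 - 1109

α satisfies α^3 = 1109, so x^3 - 1109 annihilates α. By the rational root test, a rational root p/q (in lowest terms) of x^3 - 1109 would satisfy p^3 = 1109 q^3, forcing q = 1 and p^3 = 1109; but 1109 is not a perfect cube, contradiction. A monic cubic over Q with no rational root is irreducible (any nontrivial factorization would include a linear factor). Hence x^3 - 1109 is the minimal polynomial of α, and in particular [Q(α):Q] = 3.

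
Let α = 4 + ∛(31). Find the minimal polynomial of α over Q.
m_α(x) = x^3 - 12x^2 + 48x - 95

Set β = α - 4 = ∛(31), so β^3 = 31. Then (α - 4)^3 - 31 = 0, i.e. α is a root of g(x) = (x - 4)^3 - 31 = x^3 - 12x^2 + 48x - 95. Since g(x) = h(x - 4) where h(x) = x^3 - 31, and h is irreducible over Q (because 31 is not a perfect cube, so h has no rational root, and a monic cubic with no rational root is irreducible), g is also irreducible (irreducibility is preserved under the substitution x → x - 4). Hence m_α(x) = x^3 - 12x^2 + 48x - 95.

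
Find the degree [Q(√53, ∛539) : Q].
[Q(√53, ∛539) : Q] = 6

Let L = Q(√53, ∛539). Since Q(√53) ⊂ L and [Q(√53):Q] = 2, the tower law gives 2 | [L:Q]. Likewise Q(∛539) ⊂ L with [Q(∛539):Q] = 3 (because 539 is not a perfect cube), so 3 | [L:Q]. As gcd(2,3) = 1, [L:Q] is divisible by 6. Conversely L is generated over Q by √53 and ∛539, so [L:Q] ≤ 2·3 = 6. Therefore [Q(√53, ∛539) : Q] = 6.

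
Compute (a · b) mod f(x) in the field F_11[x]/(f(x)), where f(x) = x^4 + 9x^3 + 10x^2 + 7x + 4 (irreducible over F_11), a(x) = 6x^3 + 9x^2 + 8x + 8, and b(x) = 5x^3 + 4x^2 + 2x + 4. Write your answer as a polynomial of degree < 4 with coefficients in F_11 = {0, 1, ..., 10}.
a · b ≡ 4x^3 + 9x^2 + 2x + 2 (mod f(x))

Multiply in F_11[x]: a(x)·b(x) = (6x^3 + 9x^2 + 8x + 8)·(5x^3 + 4x^2 + 2x + 4) = 8x^6 + 3x^5 + 4x^3 + 7x^2 + 4x + 10. This has degree ≥ 4, so divide by f(x) over F_11: 8x^6 + 3x^5 + 4x^3 + 7x^2 + 4x + 10 = (8x^2 + 8x + 2)·(x^4 + 9x^3 + 10x^2 + 7x + 4) + (4x^3 + 9x^2 + 2x + 2). Hence a·b ≡ 4x^3 + 9x^2 + 2x + 2 (mod f). (F_11[x]/(f) is a field with 11^4 = 14641 elements since f is irreducible of degree 4.)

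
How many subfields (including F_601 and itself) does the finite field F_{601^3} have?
F_{601^3} has 2 subfields

The subfields of F_{p^n} are exactly the fields F_{p^d} for d | n (each is the fixed field of the unique index-d subgroup of Gal(F_{p^n}/F_p) ≅ Z/nZ). The divisors of n = 3 are {1, 3}, giving 2 subfields: F_{601^1}, F_{601^3}.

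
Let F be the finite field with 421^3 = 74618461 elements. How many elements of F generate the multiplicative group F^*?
There are φ(74618460) = 17055360 primitive elements

F_q^* is cyclic of order q - 1 = 74618460. A cyclic group of order m has exactly φ(m) generators. Here m = 74618460 = 2^2 · 3^2 · 5 · 7 · 59221, so the number of primitive elements is φ(74618460) = 17055360.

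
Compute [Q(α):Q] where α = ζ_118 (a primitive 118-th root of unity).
[Q(α):Q] = 58

The minimal polynomial of ζ_118 over Q is the 118-th cyclotomic polynomial Φ_118(x), which is irreducible over Q and has degree φ(118) = 58. Hence [Q(α):Q] = φ(118) = 58.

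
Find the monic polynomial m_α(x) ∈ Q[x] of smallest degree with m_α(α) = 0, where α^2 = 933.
m_α(x) = x^2 - 933

α satisfies α^2 - 933 = 0, so x^2 - 933 annihilates α. Since d = 933 is squarefree and ≠ 1, it is not a perfect square in Q, so x^2 - 933 has no rational root and is therefore irreducible over Q (a degree-2 polynomial over a field is irreducible iff it has no root). Hence m_α(x) = x^2 - 933.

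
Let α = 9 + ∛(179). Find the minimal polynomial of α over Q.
m_α(x) = x^3 - 27x^2 + 243x - 908

Set β = α - 9 = ∛(179), so β^3 = 179. Then (α - 9)^3 - 179 = 0, i.e. α is a root of g(x) = (x - 9)^3 - 179 = x^3 - 27x^2 + 243x - 908. Since g(x) = h(x - 9) where h(x) = x^3 - 179, and h is irreducible over Q (because 179 is not a perfect cube, so h has no rational root, and a monic cubic with no rational root is irreducible), g is also irreducible (irreducibility is preserved under the substitution x → x - 9). Hence m_α(x) = x^3 - 27x^2 + 243x - 908.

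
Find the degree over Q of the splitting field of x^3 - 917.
[K : Q] = 6

The roots of x^3 - 917 are ∛917, ω∛917, ω^2∛917 where ω = e^(2πi/3) is a primitive cube root of unity, so K = Q(∛917, ω). Now [Q(∛917):Q] = 3 (since 917 is not a perfect cube, x^3 - 917 is irreducible) and [Q(ω):Q] = 2. Both 2 and 3 divide [K:Q], and [K:Q] ≤ 3·2 = 6, so [K:Q] = 6. (Equivalently: Q(∛917) ⊂ R but ω ∉ R, so [K : Q(∛917)] = 2.)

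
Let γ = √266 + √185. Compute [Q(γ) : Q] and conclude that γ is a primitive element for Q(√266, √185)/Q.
[Q(γ) : Q] = 4 (equivalently, Q(γ) = Q(√266, √185))

Obviously Q(γ) ⊆ Q(√266, √185), and [Q(√266, √185):Q] = 4 (since 266, 185 are distinct squarefree integers > 1 with 49210 not a perfect square). To show equality we compute the minimal polynomial of γ. From γ = √266 + √185: γ^2 = 266 + 2√(49210) + 185 = 451 + 2√(49210), so γ^2 - 451 = 2√(49210); squaring, (γ^2 - 451)^2 = 4·49210, i.e. γ^4 - 902γ^2 + 203401 - 196840 = 0, i.e. γ^4 - 902γ^2 + 6561 = 0. So γ is a root of x^4 - 902x^2 + 6561. This polynomial is irreducible over Q: it has no rational root (each ±√266 ± √185 is irrational), and any factorization into two quadratics over Q would force √(49210) ∈ Q (pairing opposite roots) or √266, √185 ∈ Q (other pairings), all impossible. Hence [Q(γ):Q] = 4 = [Q(√266, √185):Q], so Q(γ) = Q(√266, √185).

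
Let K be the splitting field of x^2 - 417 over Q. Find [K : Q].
[K : Q] = 2

f(x) = x^2 - 417 factors as (x - √417)(x + √417). The splitting field is K = Q(√417). Since 417 is squarefree and > 1, it is not a perfect square, so x^2 - 417 is irreducible over Q and [Q(√417) : Q] = 2. Hence [K : Q] = 2.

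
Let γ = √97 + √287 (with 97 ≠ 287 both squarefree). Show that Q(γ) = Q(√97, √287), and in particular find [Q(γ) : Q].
[Q(γ) : Q] = 4 (equivalently, Q(γ) = Q(√97, √287))

Obviously Q(γ) ⊆ Q(√97, √287), and [Q(√97, √287):Q] = 4 (since 97, 287 are distinct squarefree integers > 1 with 27839 not a perfect square). To show equality we compute the minimal polynomial of γ. From γ = √97 + √287: γ^2 = 97 + 2√(27839) + 287 = 384 + 2√(27839), so γ^2 - 384 = 2√(27839); squaring, (γ^2 - 384)^2 = 4·27839, i.e. γ^4 - 768γ^2 + 147456 - 111356 = 0, i.e. γ^4 - 768γ^2 + 36100 = 0. So γ is a root of x^4 - 768x^2 + 36100. This polynomial is irreducible over Q: it has no rational root (each ±√97 ± √287 is irrational), and any factorization into two quadratics over Q would force √(27839) ∈ Q (pairing opposite roots) or √97, √287 ∈ Q (other pairings), all impossible. Hence [Q(γ):Q] = 4 = [Q(√97, √287):Q], so Q(γ) = Q(√97, √287).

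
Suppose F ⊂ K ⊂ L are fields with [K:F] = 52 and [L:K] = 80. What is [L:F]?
[L:F] = 4160

The tower law says that for any tower of field extensions F ⊂ K ⊂ L with finite degrees, [L:F] = [L:K] · [K:F]. Here this gives [L:F] = 80 · 52 = 4160.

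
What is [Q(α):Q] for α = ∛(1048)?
[Q(α):Q] = 3

The minimal polynomial of α is x^3 - 1048, irreducible over Q since 1048 is not a perfect cube (so x^3 - 1048 has no rational root). Hence [Q(α):Q] = deg(m_α) = 3.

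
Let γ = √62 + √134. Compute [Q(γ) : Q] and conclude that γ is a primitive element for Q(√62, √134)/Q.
[Q(γ) : Q] = 4 (equivalently, Q(γ) = Q(√62, √134))

Obviously Q(γ) ⊆ Q(√62, √134), and [Q(√62, √134):Q] = 4 (since 62, 134 are distinct squarefree integers > 1 with 8308 not a perfect square). To show equality we compute the minimal polynomial of γ. From γ = √62 + √134: γ^2 = 62 + 2√(8308) + 134 = 196 + 2√(8308), so γ^2 - 196 = 2√(8308); squaring, (γ^2 - 196)^2 = 4·8308, i.e. γ^4 - 392γ^2 + 38416 - 33232 = 0, i.e. γ^4 - 392γ^2 + 5184 = 0. So γ is a root of x^4 - 392x^2 + 5184. This polynomial is irreducible over Q: it has no rational root (each ±√62 ± √134 is irrational), and any factorization into two quadratics over Q would force √(8308) ∈ Q (pairing opposite roots) or √62, √134 ∈ Q (other pairings), all impossible. Hence [Q(γ):Q] = 4 = [Q(√62, √134):Q], so Q(γ) = Q(√62, √134).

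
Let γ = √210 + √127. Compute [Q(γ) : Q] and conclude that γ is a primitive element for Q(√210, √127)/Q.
[Q(γ) : Q] = 4 (equivalently, Q(γ) = Q(√210, √127))

Obviously Q(γ) ⊆ Q(√210, √127), and [Q(√210, √127):Q] = 4 (since 210, 127 are distinct squarefree integers > 1 with 26670 not a perfect square). To show equality we compute the minimal polynomial of γ. From γ = √210 + √127: γ^2 = 210 + 2√(26670) + 127 = 337 + 2√(26670), so γ^2 - 337 = 2√(26670); squaring, (γ^2 - 337)^2 = 4·26670, i.e. γ^4 - 674γ^2 + 113569 - 106680 = 0, i.e. γ^4 - 674γ^2 + 6889 = 0. So γ is a root of x^4 - 674x^2 + 6889. This polynomial is irreducible over Q: it has no rational root (each ±√210 ± √127 is irrational), and any factorization into two quadratics over Q would force √(26670) ∈ Q (pairing opposite roots) or √210, √127 ∈ Q (other pairings), all impossible. Hence [Q(γ):Q] = 4 = [Q(√210, √127):Q], so Q(γ) = Q(√210, √127).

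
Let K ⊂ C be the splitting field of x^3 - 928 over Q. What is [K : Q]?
[K : Q] = 6

The roots of x^3 - 928 are ∛928, ω∛928, ω^2∛928 where ω = e^(2πi/3) is a primitive cube root of unity, so K = Q(∛928, ω). Now [Q(∛928):Q] = 3 (since 928 is not a perfect cube, x^3 - 928 is irreducible) and [Q(ω):Q] = 2. Both 2 and 3 divide [K:Q], and [K:Q] ≤ 3·2 = 6, so [K:Q] = 6. (Equivalently: Q(∛928) ⊂ R but ω ∉ R, so [K : Q(∛928)] = 2.)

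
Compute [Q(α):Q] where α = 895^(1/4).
[Q(α):Q] = 4

α is a root of x^4 - 895. By Eisenstein's criterion at the prime p = 5 (which divides the constant term 895 but p^2 = 25 does not, since 895 is squarefree), x^4 - 895 is irreducible over Q. Hence [Q(α):Q] = 4.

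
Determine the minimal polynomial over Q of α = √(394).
m_α(x) = x^2 - 394

α satisfies α^2 - 394 = 0, so x^2 - 394 annihilates α. Since d = 394 is squarefree and ≠ 1, it is not a perfect square in Q, so x^2 - 394 has no rational root and is therefore irreducible over Q (a degree-2 polynomial over a field is irreducible iff it has no root). Hence m_α(x) = x^2 - 394.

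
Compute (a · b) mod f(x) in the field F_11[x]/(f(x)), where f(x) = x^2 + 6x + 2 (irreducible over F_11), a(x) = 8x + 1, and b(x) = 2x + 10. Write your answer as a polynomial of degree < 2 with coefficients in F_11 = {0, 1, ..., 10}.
a · b ≡ 8x (mod f(x))

Multiply in F_11[x]: a(x)·b(x) = (8x + 1)·(2x + 10) = 5x^2 + 5x + 10. This has degree ≥ 2, so divide by f(x) over F_11: 5x^2 + 5x + 10 = (5)·(x^2 + 6x + 2) + (8x). Hence a·b ≡ 8x (mod f). (F_11[x]/(f) is a field with 11^2 = 121 elements since f is irreducible of degree 2.)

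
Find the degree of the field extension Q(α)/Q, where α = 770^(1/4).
[Q(α):Q] = 4

α is a root of x^4 - 770. By Eisenstein's criterion at the prime p = 2 (which divides the constant term 770 but p^2 = 4 does not, since 770 is squarefree), x^4 - 770 is irreducible over Q. Hence [Q(α):Q] = 4.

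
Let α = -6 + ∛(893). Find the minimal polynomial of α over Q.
m_α(x) = x^3 + 18x^2 + 108x - 677

Set β = α + 6 = ∛(893), so β^3 = 893. Then (α + 6)^3 - 893 = 0, i.e. α is a root of g(x) = (x + 6)^3 - 893 = x^3 + 18x^2 + 108x - 677. Since g(x) = h(x + 6) where h(x) = x^3 - 893, and h is irreducible over Q (because 893 is not a perfect cube, so h has no rational root, and a monic cubic with no rational root is irreducible), g is also irreducible (irreducibility is preserved under the substitution x → x + 6). Hence m_α(x) = x^3 + 18x^2 + 108x - 677.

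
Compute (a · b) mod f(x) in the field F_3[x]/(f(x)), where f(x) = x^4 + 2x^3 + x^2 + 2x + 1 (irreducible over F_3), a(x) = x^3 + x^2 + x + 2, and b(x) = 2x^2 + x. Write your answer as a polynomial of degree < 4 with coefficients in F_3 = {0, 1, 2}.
a · b ≡ 2x^2 + 2x + 1 (mod f(x))

Multiply in F_3[x]: a(x)·b(x) = (x^3 + x^2 + x + 2)·(2x^2 + x) = 2x^5 + 2x^2 + 2x. This has degree ≥ 4, so divide by f(x) over F_3: 2x^5 + 2x^2 + 2x = (2x + 2)·(x^4 + 2x^3 + x^2 + 2x + 1) + (2x^2 + 2x + 1). Hence a·b ≡ 2x^2 + 2x + 1 (mod f). (F_3[x]/(f) is a field with 3^4 = 81 elements since f is irreducible of degree 4.)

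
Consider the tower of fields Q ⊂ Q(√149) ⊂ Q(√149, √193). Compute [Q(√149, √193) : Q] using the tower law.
[Q(√149, √193) : Q] = 4

[Q(√149):Q] = 2 (min poly x^2 - 149, irreducible since 149 is squarefree > 1). For the top step, suppose √193 ∈ Q(√149), say √193 = c + d√149 with c, d ∈ Q. Squaring: 193 = c^2 + 149d^2 + 2cd√149. Since √149 ∉ Q this forces 2cd = 0. If d = 0 then √193 = c ∈ Q, contradicting 193 squarefree > 1. If c = 0 then 193 = 149d^2, so 149·193 = (149d)^2 is a perfect square in Q — but 149·193 = 28757 is not a perfect square (since 149 and 193 are distinct squarefree integers). Contradiction. Hence √193 ∉ Q(√149), so x^2 - 193 stays irreducible over Q(√149) and [Q(√149, √193) : Q(√149)] = 2. By the tower law, [Q(√149, √193) : Q] = 2 · 2 = 4.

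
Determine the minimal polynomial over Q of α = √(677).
m_α(x) = x^2 - 677

α satisfies α^2 - 677 = 0, so x^2 - 677 annihilates α. Since d = 677 is squarefree and ≠ 1, it is not a perfect square in Q, so x^2 - 677 has no rational root and is therefore irreducible over Q (a degree-2 polynomial over a field is irreducible iff it has no root). Hence m_α(x) = x^2 - 677.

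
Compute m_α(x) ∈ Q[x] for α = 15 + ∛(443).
m_α(x) = x^3 - 45x^2 + 675x - 3818

Set β = α - 15 = ∛(443), so β^3 = 443. Then (α - 15)^3 - 443 = 0, i.e. α is a root of g(x) = (x - 15)^3 - 443 = x^3 - 45x^2 + 675x - 3818. Since g(x) = h(x - 15) where h(x) = x^3 - 443, and h is irreducible over Q (because 443 is not a perfect cube, so h has no rational root, and a monic cubic with no rational root is irreducible), g is also irreducible (irreducibility is preserved under the substitution x → x - 15). Hence m_α(x) = x^3 - 45x^2 + 675x - 3818.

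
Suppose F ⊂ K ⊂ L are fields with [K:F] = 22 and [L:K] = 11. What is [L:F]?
[L:F] = 242

The tower law says that for any tower of field extensions F ⊂ K ⊂ L with finite degrees, [L:F] = [L:K] · [K:F]. Here this gives [L:F] = 11 · 22 = 242.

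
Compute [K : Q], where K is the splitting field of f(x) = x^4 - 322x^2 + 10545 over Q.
[K : Q] = 4

Solving the quadratic in x^2: x^2 = (322 ± √(322^2 - 4·10545))/2 = (322 ± √61504)/2 = (322 ± 248)/2, giving x^2 = 285 or x^2 = 37. So f(x) = (x^2 - 285)(x^2 - 37) and the roots of f are ±√285, ±√37. Hence the splitting field is K = Q(√285, √37). Since 285 and 37 are distinct squarefree integers > 1, their product 10545 is not a perfect square, so √37 ∉ Q(√285). By the tower law [K:Q] = [Q(√285,√37):Q(√285)] · [Q(√285):Q] = 2 · 2 = 4.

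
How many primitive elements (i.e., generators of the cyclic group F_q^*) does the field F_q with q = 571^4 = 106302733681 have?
There are φ(106302733680) = 22535884800 primitive elements

F_q^* is cyclic of order q - 1 = 106302733680. A cyclic group of order m has exactly φ(m) generators. Here m = 106302733680 = 2^4 · 3 · 5 · 11 · 13 · 19 · 163021, so the number of primitive elements is φ(106302733680) = 22535884800.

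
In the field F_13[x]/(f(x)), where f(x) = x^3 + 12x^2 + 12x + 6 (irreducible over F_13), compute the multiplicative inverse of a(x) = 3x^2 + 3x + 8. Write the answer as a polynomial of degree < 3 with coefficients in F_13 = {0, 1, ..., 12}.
a(x)^(-1) ≡ 10x^2 + 6x + 5 (mod f(x))

Since f is irreducible over F_13, F_13[x]/(f) is a field and a(x) ≠ 0 has an inverse. Apply the extended Euclidean algorithm to f(x) and a(x) in F_13[x]: f(x) = (9x + 8)·a(x) + (7x + 7);  a(x) = (6x)·(7x + 7) + (8). The last nonzero remainder is the constant 8 = gcd(f, a) in F_13. Back-substituting through the division chain expresses 8 = s(x)·a(x) + t(x)·f(x) with s(x) ≡ 2x^2 + 9x + 1 (mod f), so (2x^2 + 9x + 1)·a(x) ≡ 8 (mod f). Multiplying by 8^(-1) ≡ 5 in F_13 gives a(x)^(-1) ≡ 5·(2x^2 + 9x + 1) ≡ 10x^2 + 6x + 5 (mod f). Check: (3x^2 + 3x + 8)·(10x^2 + 6x + 5) = 4x^4 + 9x^3 + 9x^2 + 11x + 1 ≡ 1 (mod x^3 + 12x^2 + 12x + 6).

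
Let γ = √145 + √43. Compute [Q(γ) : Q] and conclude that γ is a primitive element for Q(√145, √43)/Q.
[Q(γ) : Q] = 4 (equivalently, Q(γ) = Q(√145, √43))

Obviously Q(γ) ⊆ Q(√145, √43), and [Q(√145, √43):Q] = 4 (since 145, 43 are distinct squarefree integers > 1 with 6235 not a perfect square). To show equality we compute the minimal polynomial of γ. From γ = √145 + √43: γ^2 = 145 + 2√(6235) + 43 = 188 + 2√(6235), so γ^2 - 188 = 2√(6235); squaring, (γ^2 - 188)^2 = 4·6235, i.e. γ^4 - 376γ^2 + 35344 - 24940 = 0, i.e. γ^4 - 376γ^2 + 10404 = 0. So γ is a root of x^4 - 376x^2 + 10404. This polynomial is irreducible over Q: it has no rational root (each ±√145 ± √43 is irrational), and any factorization into two quadratics over Q would force √(6235) ∈ Q (pairing opposite roots) or √145, √43 ∈ Q (other pairings), all impossible. Hence [Q(γ):Q] = 4 = [Q(√145, √43):Q], so Q(γ) = Q(√145, √43).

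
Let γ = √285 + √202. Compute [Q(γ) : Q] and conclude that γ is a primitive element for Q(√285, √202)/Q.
[Q(γ) : Q] = 4 (equivalently, Q(γ) = Q(√285, √202))

Obviously Q(γ) ⊆ Q(√285, √202), and [Q(√285, √202):Q] = 4 (since 285, 202 are distinct squarefree integers > 1 with 57570 not a perfect square). To show equality we compute the minimal polynomial of γ. From γ = √285 + √202: γ^2 = 285 + 2√(57570) + 202 = 487 + 2√(57570), so γ^2 - 487 = 2√(57570); squaring, (γ^2 - 487)^2 = 4·57570, i.e. γ^4 - 974γ^2 + 237169 - 230280 = 0, i.e. γ^4 - 974γ^2 + 6889 = 0. So γ is a root of x^4 - 974x^2 + 6889. This polynomial is irreducible over Q: it has no rational root (each ±√285 ± √202 is irrational), and any factorization into two quadratics over Q would force √(57570) ∈ Q (pairing opposite roots) or √285, √202 ∈ Q (other pairings), all impossible. Hence [Q(γ):Q] = 4 = [Q(√285, √202):Q], so Q(γ) = Q(√285, √202).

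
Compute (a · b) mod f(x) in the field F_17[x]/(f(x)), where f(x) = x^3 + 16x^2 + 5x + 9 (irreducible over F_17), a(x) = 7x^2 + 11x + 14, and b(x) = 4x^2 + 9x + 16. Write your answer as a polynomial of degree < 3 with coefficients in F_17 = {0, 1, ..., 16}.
a · b ≡ 7x^2 + 4x + 12 (mod f(x))

Multiply in F_17[x]: a(x)·b(x) = (7x^2 + 11x + 14)·(4x^2 + 9x + 16) = 11x^4 + 5x^3 + 12x^2 + 13x + 3. This has degree ≥ 3, so divide by f(x) over F_17: 11x^4 + 5x^3 + 12x^2 + 13x + 3 = (11x + 16)·(x^3 + 16x^2 + 5x + 9) + (7x^2 + 4x + 12). Hence a·b ≡ 7x^2 + 4x + 12 (mod f). (F_17[x]/(f) is a field with 17^3 = 4913 elements since f is irreducible of degree 3.)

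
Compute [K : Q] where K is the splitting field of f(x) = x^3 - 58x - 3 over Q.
[K : Q] = 6

By the rational root test, any rational root of the monic integer polynomial f(x) = x^3 - 58x - 3 must be an integer dividing the constant term -3, i.e. one of ±{1, 3}. Evaluating: f(1) = -60, f(-1) = 54, f(3) = -150, f(-3) = 144; none is 0, so f has no rational root and is therefore irreducible over Q (a cubic with no linear factor over a field is irreducible). For an irreducible cubic, the Galois group is A_3 or S_3 according as the discriminant disc(f) = -4a^3 - 27b^2 = -4·(-58)^3 - 27·(-3)^2 = 780205 is or is not a square in Q. Here disc(f) = 780205 is not a perfect square in Q, so the Galois group of f over Q is not contained in A_3 and must be all of S_3. The splitting field has degree |S_3| = 6 over Q, so [K : Q] = 6.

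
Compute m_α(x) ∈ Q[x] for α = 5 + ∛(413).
m_α(x) = x^3 - 15x^2 + 75x - 538

Set β = α - 5 = ∛(413), so β^3 = 413. Then (α - 5)^3 - 413 = 0, i.e. α is a root of g(x) = (x - 5)^3 - 413 = x^3 - 15x^2 + 75x - 538. Since g(x) = h(x - 5) where h(x) = x^3 - 413, and h is irreducible over Q (because 413 is not a perfect cube, so h has no rational root, and a monic cubic with no rational root is irreducible), g is also irreducible (irreducibility is preserved under the substitution x → x - 5). Hence m_α(x) = x^3 - 15x^2 + 75x - 538.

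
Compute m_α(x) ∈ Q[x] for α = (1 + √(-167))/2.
m_α(x) = x^2 - x + 42

From 2α - 1 = √(-167), squaring gives (2α - 1)^2 = -167, i.e. 4α^2 - 4α + 1 = -167, so α^2 - α + (1 + 167)/4 = 0. Since -167 ≡ 1 (mod 4), (1 + 167)/4 = 42 ∈ Z. The polynomial x^2 - x + 42 has discriminant 1 - 4·(42) = -167, which is not a perfect square in Q (d = -167 is squarefree and ≠ 1), so x^2 - x + 42 is irreducible over Q. It is the minimal polynomial of α.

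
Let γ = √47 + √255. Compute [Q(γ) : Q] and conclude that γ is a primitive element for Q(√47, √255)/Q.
[Q(γ) : Q] = 4 (equivalently, Q(γ) = Q(√47, √255))

Obviously Q(γ) ⊆ Q(√47, √255), and [Q(√47, √255):Q] = 4 (since 47, 255 are distinct squarefree integers > 1 with 11985 not a perfect square). To show equality we compute the minimal polynomial of γ. From γ = √47 + √255: γ^2 = 47 + 2√(11985) + 255 = 302 + 2√(11985), so γ^2 - 302 = 2√(11985); squaring, (γ^2 - 302)^2 = 4·11985, i.e. γ^4 - 604γ^2 + 91204 - 47940 = 0, i.e. γ^4 - 604γ^2 + 43264 = 0. So γ is a root of x^4 - 604x^2 + 43264. This polynomial is irreducible over Q: it has no rational root (each ±√47 ± √255 is irrational), and any factorization into two quadratics over Q would force √(11985) ∈ Q (pairing opposite roots) or √47, √255 ∈ Q (other pairings), all impossible. Hence [Q(γ):Q] = 4 = [Q(√47, √255):Q], so Q(γ) = Q(√47, √255).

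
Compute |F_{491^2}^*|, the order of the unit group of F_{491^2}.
|F_{491^2}^*| = 241080

F_{491^2} has 491^2 = 241081 elements; its multiplicative group consists of all nonzero elements, so |F_{491^2}^*| = 241081 - 1 = 241080. (It is cyclic since any finite subgroup of the multiplicative group of a field is cyclic.)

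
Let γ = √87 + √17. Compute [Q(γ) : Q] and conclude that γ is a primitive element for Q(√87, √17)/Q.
[Q(γ) : Q] = 4 (equivalently, Q(γ) = Q(√87, √17))

Obviously Q(γ) ⊆ Q(√87, √17), and [Q(√87, √17):Q] = 4 (since 87, 17 are distinct squarefree integers > 1 with 1479 not a perfect square). To show equality we compute the minimal polynomial of γ. From γ = √87 + √17: γ^2 = 87 + 2√(1479) + 17 = 104 + 2√(1479), so γ^2 - 104 = 2√(1479); squaring, (γ^2 - 104)^2 = 4·1479, i.e. γ^4 - 208γ^2 + 10816 - 5916 = 0, i.e. γ^4 - 208γ^2 + 4900 = 0. So γ is a root of x^4 - 208x^2 + 4900. This polynomial is irreducible over Q: it has no rational root (each ±√87 ± √17 is irrational), and any factorization into two quadratics over Q would force √(1479) ∈ Q (pairing opposite roots) or √87, √17 ∈ Q (other pairings), all impossible. Hence [Q(γ):Q] = 4 = [Q(√87, √17):Q], so Q(γ) = Q(√87, √17).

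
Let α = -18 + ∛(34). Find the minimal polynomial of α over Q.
m_α(x) = x^3 + 54x^2 + 972x + 5798

Set β = α + 18 = ∛(34), so β^3 = 34. Then (α + 18)^3 - 34 = 0, i.e. α is a root of g(x) = (x + 18)^3 - 34 = x^3 + 54x^2 + 972x + 5798. Since g(x) = h(x + 18) where h(x) = x^3 - 34, and h is irreducible over Q (because 34 is not a perfect cube, so h has no rational root, and a monic cubic with no rational root is irreducible), g is also irreducible (irreducibility is preserved under the substitution x → x + 18). Hence m_α(x) = x^3 + 54x^2 + 972x + 5798.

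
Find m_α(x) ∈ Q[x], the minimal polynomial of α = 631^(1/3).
m_α(x) = x^3 - 631

α satisfies α^3 = 631, so x^3 - 631 annihilates α. By the rational root test, a rational root p/q (in lowest terms) of x^3 - 631 would satisfy p^3 = 631 q^3, forcing q = 1 and p^3 = 631; but 631 is not a perfect cube, contradiction. A monic cubic over Q with no rational root is irreducible (any nontrivial factorization would include a linear factor). Hence x^3 - 631 is the minimal polynomial of α, and in particular [Q(α):Q] = 3.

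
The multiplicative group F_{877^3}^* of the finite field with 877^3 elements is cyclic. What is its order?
|F_{877^3}^*| = 674526132

F_{877^3} has 877^3 = 674526133 elements; its multiplicative group consists of all nonzero elements, so |F_{877^3}^*| = 674526133 - 1 = 674526132. (It is cyclic since any finite subgroup of the multiplicative group of a field is cyclic.)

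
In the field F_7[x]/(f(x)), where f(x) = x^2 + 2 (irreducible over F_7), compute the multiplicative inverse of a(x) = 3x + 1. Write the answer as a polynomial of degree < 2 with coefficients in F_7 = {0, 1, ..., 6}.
a(x)^(-1) ≡ 5x + 3 (mod f(x))

Since f is irreducible over F_7, F_7[x]/(f) is a field and a(x) ≠ 0 has an inverse. Apply the extended Euclidean algorithm to f(x) and a(x) in F_7[x]: f(x) = (5x + 3)·a(x) + (6). The last nonzero remainder is the constant 6 = gcd(f, a) in F_7. Back-substituting through the division chain expresses 6 = s(x)·a(x) + t(x)·f(x) with s(x) ≡ 2x + 4 (mod f), so (2x + 4)·a(x) ≡ 6 (mod f). Multiplying by 6^(-1) ≡ 6 in F_7 gives a(x)^(-1) ≡ 6·(2x + 4) ≡ 5x + 3 (mod f). Check: (3x + 1)·(5x + 3) = x^2 + 3 ≡ 1 (mod x^2 + 2).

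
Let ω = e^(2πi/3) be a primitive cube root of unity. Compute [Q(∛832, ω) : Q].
[Q(∛832, ω) : Q] = 6

[Q(∛832):Q] = 3 (min poly x^3 - 832, irreducible since 832 is not a perfect cube). [Q(ω):Q] = 2 (min poly x^2 + x + 1). Since Q(∛832) ⊂ R and ω ∉ R, we have ω ∉ Q(∛832), so x^2 + x + 1 remains irreducible over Q(∛832) and [Q(∛832, ω) : Q(∛832)] = 2. By the tower law, [Q(∛832, ω) : Q] = 3 · 2 = 6. (In fact Q(∛832, ω) is the splitting field of x^3 - 832 over Q.)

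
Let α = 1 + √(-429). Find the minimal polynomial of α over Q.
m_α(x) = x^2 - 2x + 430

From α - 1 = √(-429), squaring gives (α - 1)^2 = -429, i.e. α^2 - 2α + 1 = -429, so α^2 - 2α + 430 = 0. The discriminant of x^2 - 2x + 430 is (-2)^2 - 4·(430) = 4 - 1720 = -1716, and 4·(-429) is not a perfect square in Q since -429 is squarefree and ≠ 1. Hence x^2 - 2x + 430 is irreducible over Q and is the minimal polynomial of α.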